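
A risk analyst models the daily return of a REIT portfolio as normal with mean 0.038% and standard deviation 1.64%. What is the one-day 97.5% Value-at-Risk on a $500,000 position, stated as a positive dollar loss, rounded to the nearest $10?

At 97.5% one-sided, z = 1.960.
VaR = −μ + z·σ = −(0.038%) + 1.960 × 1.64% = 3.176%.
On $500,000: 0.03176 × $500,000 = $15,880.

$15,880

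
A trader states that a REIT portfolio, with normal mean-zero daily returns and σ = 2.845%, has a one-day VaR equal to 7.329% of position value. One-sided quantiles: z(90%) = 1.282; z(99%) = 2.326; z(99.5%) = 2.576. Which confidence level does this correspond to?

Implied z = VaR/σ = 7.329 / 2.845 = 2.576.
This matches z(99.5%) = 2.576.

99.5%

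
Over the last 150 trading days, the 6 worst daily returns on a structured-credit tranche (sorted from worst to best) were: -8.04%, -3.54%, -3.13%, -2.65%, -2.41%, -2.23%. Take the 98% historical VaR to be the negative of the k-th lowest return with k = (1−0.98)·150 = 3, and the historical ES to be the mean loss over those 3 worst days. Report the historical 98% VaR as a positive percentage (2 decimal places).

k = 3; the 3rd lowest return is -3.13%, so VaR = 3.13%.

3.13%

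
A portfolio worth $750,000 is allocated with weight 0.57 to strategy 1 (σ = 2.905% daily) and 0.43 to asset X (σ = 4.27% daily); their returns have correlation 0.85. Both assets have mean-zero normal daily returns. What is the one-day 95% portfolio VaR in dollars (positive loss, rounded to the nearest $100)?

σ_p² = 0.57²·2.905² + 0.43²·4.27² + 2·0.85·0.57·0.43·2.905·4.27 = 11.2816 (%²).
σ_p = √11.2816 = 3.359%.
At 95%, z = 1.645.
VaR = 1.645 × 3.359% = 5.526%; on $750,000 that is $41,445.

$41,400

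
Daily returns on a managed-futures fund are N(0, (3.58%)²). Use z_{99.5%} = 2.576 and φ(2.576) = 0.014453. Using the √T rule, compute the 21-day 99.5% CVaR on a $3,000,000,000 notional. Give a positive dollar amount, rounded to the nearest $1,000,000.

$1,423,000,000

σ_{21d} = 3.58% × √21 = 16.406%.
ES multiplier = φ(z)/(1−α) = 0.014453/0.005 = 2.891.
ES = 16.406% × 2.891 = 47.430%; on $3,000,000,000: $1,422,900,000.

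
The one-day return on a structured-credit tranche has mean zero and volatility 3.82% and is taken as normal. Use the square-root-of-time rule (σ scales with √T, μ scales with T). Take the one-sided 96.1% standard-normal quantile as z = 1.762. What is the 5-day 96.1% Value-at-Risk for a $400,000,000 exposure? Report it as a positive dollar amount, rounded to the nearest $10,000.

$60,200,000

σ_{5d} = 3.82% × √5 = 8.542%.
VaR = 1.762 × 8.542% = 15.051%.
On $400,000,000: 0.15051 × $400,000,000 = $60,204,000.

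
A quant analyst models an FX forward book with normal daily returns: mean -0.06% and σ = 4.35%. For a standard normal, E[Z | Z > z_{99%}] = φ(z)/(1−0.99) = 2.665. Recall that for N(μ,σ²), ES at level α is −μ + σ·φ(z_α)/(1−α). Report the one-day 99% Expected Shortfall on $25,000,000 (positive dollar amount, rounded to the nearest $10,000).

ES = −(-0.06%) + 4.35% × 2.665 = 11.653%.
On $25,000,000: 0.11653 × $25,000,000 = $2,913,250.

$2,910,000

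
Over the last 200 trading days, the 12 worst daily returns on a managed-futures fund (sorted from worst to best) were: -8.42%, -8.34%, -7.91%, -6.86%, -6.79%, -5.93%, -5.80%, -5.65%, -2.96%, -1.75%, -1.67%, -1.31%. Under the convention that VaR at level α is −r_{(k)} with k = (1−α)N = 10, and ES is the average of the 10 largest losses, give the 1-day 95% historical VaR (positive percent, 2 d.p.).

1.75%

k = 10; the 10th lowest return is -1.75%, so VaR = 1.75%.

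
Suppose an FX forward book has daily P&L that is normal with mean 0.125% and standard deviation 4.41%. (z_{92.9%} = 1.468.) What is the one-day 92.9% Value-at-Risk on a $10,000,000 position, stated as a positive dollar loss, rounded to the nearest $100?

VaR = −μ + z·σ = −(0.125%) + 1.468 × 4.41% = 6.349%.
On $10,000,000: 0.06349 × $10,000,000 = $634,900.

$634,900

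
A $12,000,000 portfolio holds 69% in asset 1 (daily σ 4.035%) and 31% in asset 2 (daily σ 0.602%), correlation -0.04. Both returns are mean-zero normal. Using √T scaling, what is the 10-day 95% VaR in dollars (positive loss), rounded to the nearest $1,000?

$1,737,000

σ_p = √(0.69²·4.035² + 0.31²·0.602² + 2·-0.04·0.69·0.31·4.035·0.602) = 2.783%.
σ_{10d} = 2.783% × √10 = 8.801%.
z(95%) = 1.645.
VaR = 1.645 × 8.801% = 14.478%; on $12,000,000 that is $1,737,360.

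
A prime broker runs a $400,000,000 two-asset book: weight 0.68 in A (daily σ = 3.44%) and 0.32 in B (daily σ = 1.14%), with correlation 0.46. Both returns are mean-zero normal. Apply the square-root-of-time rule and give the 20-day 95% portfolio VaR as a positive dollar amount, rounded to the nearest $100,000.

$74,400,000

σ_p = √(0.68²·3.44² + 0.32²·1.14² + 2·0.46·0.68·0.32·3.44·1.14) = 2.528%.
σ_{20d} = 2.528% × √20 = 11.306%.
z(95%) = 1.645.
VaR = 1.645 × 11.306% = 18.598%; on $400,000,000 that is $74,392,000.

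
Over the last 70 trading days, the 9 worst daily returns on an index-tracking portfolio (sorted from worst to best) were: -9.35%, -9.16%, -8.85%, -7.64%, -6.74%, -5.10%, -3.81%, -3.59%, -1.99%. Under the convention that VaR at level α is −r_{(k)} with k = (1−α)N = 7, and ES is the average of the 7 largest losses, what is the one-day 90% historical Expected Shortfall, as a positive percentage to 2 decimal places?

The 7 worst returns sum to -50.65%.
ES = −(-50.65%) / 7 = 7.2357…% ≈ 7.24%.

7.24%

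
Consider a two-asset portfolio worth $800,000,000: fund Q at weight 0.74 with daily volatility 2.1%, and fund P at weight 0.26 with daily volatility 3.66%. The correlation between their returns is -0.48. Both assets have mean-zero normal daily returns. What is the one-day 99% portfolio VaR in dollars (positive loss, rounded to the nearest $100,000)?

σ_p² = 0.74²·2.1² + 0.26²·3.66² + 2·-0.48·0.74·0.26·2.1·3.66 = 1.9008 (%²).
σ_p = √1.9008 = 1.379%.
At 99%, z = 2.326.
VaR = 2.326 × 1.379% = 3.208%; on $800,000,000 that is $25,664,000.

$25,700,000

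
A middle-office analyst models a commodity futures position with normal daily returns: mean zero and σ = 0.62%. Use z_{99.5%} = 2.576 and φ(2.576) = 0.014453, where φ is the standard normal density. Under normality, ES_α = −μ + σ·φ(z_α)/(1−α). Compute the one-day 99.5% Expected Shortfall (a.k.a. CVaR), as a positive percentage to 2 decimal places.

Tail multiplier: φ(z)/(1−α) = 0.014453 / 0.005 = 2.891.
ES = 0.62% × 2.891 = 1.792%.

1.79%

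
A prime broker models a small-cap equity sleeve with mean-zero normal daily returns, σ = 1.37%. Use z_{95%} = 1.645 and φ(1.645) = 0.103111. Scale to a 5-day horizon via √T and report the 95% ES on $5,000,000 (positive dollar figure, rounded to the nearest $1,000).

σ_{5d} = 1.37% × √5 = 3.063%.
ES multiplier = φ(z)/(1−α) = 0.103111/0.05 = 2.062.
ES = 3.063% × 2.062 = 6.316%; on $5,000,000: $315,800.

$316,000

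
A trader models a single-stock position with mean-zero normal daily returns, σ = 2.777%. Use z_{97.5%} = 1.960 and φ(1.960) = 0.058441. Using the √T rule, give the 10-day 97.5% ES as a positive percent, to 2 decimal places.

σ_{10d} = 2.777% × √10 = 8.782%.
ES multiplier = φ(z)/(1−α) = 0.058441/0.025 = 2.338.
ES = 8.782% × 2.338 = 20.532%.

20.53%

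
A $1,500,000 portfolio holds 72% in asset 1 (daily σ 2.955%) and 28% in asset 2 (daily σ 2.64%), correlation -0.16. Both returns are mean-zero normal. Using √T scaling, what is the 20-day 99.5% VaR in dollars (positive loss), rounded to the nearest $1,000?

$369,000

σ_p = √(0.72²·2.955² + 0.28²·2.64² + 2·-0.16·0.72·0.28·2.955·2.64) = 2.138%.
σ_{20d} = 2.138% × √20 = 9.561%.
z(99.5%) = 2.576.
VaR = 2.576 × 9.561% = 24.629%; on $1,500,000 that is $369,435.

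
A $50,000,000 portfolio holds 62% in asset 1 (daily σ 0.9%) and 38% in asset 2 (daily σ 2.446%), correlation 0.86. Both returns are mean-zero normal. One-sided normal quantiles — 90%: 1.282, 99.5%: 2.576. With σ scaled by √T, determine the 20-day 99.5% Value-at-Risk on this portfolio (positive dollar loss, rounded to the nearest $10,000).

σ_p = √(0.62²·0.9² + 0.38²·2.446² + 2·0.86·0.62·0.38·0.9·2.446) = 1.438%.
σ_{20d} = 1.438% × √20 = 6.431%.
VaR = 2.576 × 6.431% = 16.566%; on $50,000,000 that is $8,283,000.

$8,280,000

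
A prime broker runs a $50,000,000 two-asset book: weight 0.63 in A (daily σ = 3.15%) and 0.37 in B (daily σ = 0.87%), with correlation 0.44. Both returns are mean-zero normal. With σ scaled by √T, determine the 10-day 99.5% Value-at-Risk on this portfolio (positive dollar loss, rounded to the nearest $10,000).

σ_p = √(0.63²·3.15² + 0.37²·0.87² + 2·0.44·0.63·0.37·3.15·0.87) = 2.146%.
σ_{10d} = 2.146% × √10 = 6.786%.
z(99.5%) = 2.576.
VaR = 2.576 × 6.786% = 17.481%; on $50,000,000 that is $8,740,500.

$8,740,000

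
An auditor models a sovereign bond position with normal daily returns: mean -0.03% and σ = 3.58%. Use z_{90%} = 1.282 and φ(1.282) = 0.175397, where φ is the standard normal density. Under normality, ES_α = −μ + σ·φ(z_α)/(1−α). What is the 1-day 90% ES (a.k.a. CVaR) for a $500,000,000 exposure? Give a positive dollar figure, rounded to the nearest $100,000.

Tail multiplier: φ(z)/(1−α) = 0.175397 / 0.1 = 1.754.
ES = −(-0.03%) + 3.58% × 1.754 = 6.309%.
On $500,000,000: 0.06309 × $500,000,000 = $31,545,000.

$31,500,000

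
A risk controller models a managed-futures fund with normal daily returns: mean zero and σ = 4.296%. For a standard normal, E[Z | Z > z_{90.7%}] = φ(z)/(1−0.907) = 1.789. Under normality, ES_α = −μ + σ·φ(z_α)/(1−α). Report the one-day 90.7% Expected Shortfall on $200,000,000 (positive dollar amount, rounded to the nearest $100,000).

ES = 4.296% × 1.789 = 7.686%.
On $200,000,000: 0.07686 × $200,000,000 = $15,372,000.

$15,400,000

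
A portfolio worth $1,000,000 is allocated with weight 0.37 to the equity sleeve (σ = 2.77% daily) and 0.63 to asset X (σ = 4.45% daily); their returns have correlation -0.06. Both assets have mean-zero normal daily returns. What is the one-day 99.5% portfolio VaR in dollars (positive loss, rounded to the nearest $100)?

$75,400

σ_p² = 0.37²·2.77² + 0.63²·4.45² + 2·-0.06·0.37·0.63·2.77·4.45 = 8.5652 (%²).
σ_p = √8.5652 = 2.927%.
At 99.5%, z = 2.576.
VaR = 2.576 × 2.927% = 7.540%; on $1,000,000 that is $75,400.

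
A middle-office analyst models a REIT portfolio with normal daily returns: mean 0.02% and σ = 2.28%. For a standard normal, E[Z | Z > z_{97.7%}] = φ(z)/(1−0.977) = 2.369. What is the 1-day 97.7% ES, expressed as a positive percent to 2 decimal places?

5.38%

ES = −(0.02%) + 2.28% × 2.369 = 5.381%.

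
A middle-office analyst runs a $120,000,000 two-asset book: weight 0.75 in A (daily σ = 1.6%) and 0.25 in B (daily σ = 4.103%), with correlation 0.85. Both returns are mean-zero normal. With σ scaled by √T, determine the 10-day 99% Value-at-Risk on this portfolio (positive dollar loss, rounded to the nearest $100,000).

σ_p = √(0.75²·1.6² + 0.25²·4.103² + 2·0.85·0.75·0.25·1.6·4.103) = 2.141%.
σ_{10d} = 2.141% × √10 = 6.770%.
z(99%) = 2.326.
VaR = 2.326 × 6.770% = 15.747%; on $120,000,000 that is $18,896,400.

$18,900,000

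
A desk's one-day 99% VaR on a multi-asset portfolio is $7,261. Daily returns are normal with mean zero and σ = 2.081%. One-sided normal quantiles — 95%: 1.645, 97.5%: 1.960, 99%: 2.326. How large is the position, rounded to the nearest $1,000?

$150,000

VaR as a fraction of value: z·σ = 2.326 × 2.081% = 4.84041%.
Position = $7,261 / 0.0484041 = $150,008.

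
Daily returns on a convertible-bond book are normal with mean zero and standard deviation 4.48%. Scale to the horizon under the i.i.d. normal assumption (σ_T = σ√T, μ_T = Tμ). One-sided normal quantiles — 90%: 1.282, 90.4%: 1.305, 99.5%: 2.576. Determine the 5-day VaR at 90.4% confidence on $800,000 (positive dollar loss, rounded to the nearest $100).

$104,600

σ_{5d} = 4.48% × √5 = 10.018%.
VaR = 1.305 × 10.018% = 13.073%.
On $800,000: 0.13073 × $800,000 = $104,584.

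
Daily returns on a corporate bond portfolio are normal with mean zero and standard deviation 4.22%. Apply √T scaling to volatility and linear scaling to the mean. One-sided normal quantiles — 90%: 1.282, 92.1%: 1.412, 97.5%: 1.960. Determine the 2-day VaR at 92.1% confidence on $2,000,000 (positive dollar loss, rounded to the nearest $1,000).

σ_{2d} = 4.22% × √2 = 5.968%.
VaR = 1.412 × 5.968% = 8.427%.
On $2,000,000: 0.08427 × $2,000,000 = $168,540.

$169,000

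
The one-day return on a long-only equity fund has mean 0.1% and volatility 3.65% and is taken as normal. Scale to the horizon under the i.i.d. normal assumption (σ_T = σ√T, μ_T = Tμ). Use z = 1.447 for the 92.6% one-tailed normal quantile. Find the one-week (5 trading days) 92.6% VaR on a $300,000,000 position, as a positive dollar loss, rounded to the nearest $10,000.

σ_{5d} = 3.65% × √5 = 8.162%; μ_{5d} = 5 × 0.1% = 0.500%.
VaR = −(0.500%) + 1.447 × 8.162% = 11.310%.
On $300,000,000: 0.11310 × $300,000,000 = $33,930,000.

$33,930,000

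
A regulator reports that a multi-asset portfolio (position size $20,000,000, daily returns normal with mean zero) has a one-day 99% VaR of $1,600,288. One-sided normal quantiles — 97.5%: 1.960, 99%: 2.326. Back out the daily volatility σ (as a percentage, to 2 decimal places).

3.44%

VaR as a fraction: $1,600,288 / $20,000,000 = 8.001%.
σ = VaR / z = 8.001% / 2.326 = 3.440%.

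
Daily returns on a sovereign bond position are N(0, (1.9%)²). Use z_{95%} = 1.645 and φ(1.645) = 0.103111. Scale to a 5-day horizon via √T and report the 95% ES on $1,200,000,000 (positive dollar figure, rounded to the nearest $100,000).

σ_{5d} = 1.9% × √5 = 4.249%.
ES multiplier = φ(z)/(1−α) = 0.103111/0.05 = 2.062.
ES = 4.249% × 2.062 = 8.761%; on $1,200,000,000: $105,132,000.

$105,100,000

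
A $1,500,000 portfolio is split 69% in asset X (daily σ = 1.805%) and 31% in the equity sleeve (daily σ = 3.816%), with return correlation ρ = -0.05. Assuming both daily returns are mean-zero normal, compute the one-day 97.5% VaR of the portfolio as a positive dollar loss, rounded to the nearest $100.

σ_p² = 0.69²·1.805² + 0.31²·3.816² + 2·-0.05·0.69·0.31·1.805·3.816 = 2.8032 (%²).
σ_p = √2.8032 = 1.674%.
At 97.5%, z = 1.960.
VaR = 1.960 × 1.674% = 3.281%; on $1,500,000 that is $49,215.

$49,200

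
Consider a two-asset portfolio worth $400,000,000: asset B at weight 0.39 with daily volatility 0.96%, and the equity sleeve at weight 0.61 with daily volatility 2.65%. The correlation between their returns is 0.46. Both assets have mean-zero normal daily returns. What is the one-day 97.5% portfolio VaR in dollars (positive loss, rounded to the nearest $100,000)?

$14,300,000

σ_p² = 0.39²·0.96² + 0.61²·2.65² + 2·0.46·0.39·0.61·0.96·2.65 = 3.3100 (%²).
σ_p = √3.3100 = 1.819%.
At 97.5%, z = 1.960.
VaR = 1.960 × 1.819% = 3.565%; on $400,000,000 that is $14,260,000.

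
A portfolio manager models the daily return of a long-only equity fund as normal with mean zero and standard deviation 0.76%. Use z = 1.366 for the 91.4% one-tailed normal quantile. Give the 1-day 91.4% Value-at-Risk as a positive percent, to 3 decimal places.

1.038%

VaR = z·σ = 1.366 × 0.76% = 1.038%.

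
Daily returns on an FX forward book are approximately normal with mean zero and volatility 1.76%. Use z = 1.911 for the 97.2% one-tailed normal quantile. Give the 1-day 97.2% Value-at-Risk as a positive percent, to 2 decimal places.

3.36%

VaR = z·σ = 1.911 × 1.76% = 3.363%.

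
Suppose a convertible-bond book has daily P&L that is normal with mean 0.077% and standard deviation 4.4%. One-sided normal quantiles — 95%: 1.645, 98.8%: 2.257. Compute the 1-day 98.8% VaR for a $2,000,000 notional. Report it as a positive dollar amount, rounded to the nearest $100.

VaR = −μ + z·σ = −(0.077%) + 2.257 × 4.4% = 9.854%.
On $2,000,000: 0.09854 × $2,000,000 = $197,080.

$197,100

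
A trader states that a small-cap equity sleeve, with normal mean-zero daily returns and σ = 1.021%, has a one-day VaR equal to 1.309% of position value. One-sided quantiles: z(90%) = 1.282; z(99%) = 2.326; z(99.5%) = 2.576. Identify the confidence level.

Implied z = VaR/σ = 1.309 / 1.021 = 1.282.
This matches z(90%) = 1.282.

90%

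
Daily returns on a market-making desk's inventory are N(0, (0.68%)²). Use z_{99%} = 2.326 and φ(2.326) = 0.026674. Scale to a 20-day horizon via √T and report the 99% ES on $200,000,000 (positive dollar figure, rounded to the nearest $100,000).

σ_{20d} = 0.68% × √20 = 3.041%.
ES multiplier = φ(z)/(1−α) = 0.026674/0.01 = 2.667.
ES = 3.041% × 2.667 = 8.110%; on $200,000,000: $16,220,000.

$16,200,000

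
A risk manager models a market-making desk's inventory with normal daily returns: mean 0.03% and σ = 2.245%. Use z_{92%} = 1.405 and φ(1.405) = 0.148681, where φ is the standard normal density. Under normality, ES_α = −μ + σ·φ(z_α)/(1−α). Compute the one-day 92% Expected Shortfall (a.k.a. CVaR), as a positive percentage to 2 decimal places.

4.14%

Tail multiplier: φ(z)/(1−α) = 0.148681 / 0.08 = 1.859.
ES = −(0.03%) + 2.245% × 1.859 = 4.143%.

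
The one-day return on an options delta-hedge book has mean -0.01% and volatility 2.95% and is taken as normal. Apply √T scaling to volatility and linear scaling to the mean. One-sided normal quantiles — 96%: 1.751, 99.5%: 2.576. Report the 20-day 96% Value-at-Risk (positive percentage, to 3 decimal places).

23.301%

σ_{20d} = 2.95% × √20 = 13.193%; μ_{20d} = 20 × -0.01% = -0.200%.
VaR = −(-0.200%) + 1.751 × 13.193% = 23.301%.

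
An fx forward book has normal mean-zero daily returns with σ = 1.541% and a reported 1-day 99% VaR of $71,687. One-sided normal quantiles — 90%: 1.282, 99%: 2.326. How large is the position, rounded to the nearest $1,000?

$2,000,000

VaR as a fraction of value: z·σ = 2.326 × 1.541% = 3.58437%.
Position = $71,687 / 0.0358437 = $1,999,991.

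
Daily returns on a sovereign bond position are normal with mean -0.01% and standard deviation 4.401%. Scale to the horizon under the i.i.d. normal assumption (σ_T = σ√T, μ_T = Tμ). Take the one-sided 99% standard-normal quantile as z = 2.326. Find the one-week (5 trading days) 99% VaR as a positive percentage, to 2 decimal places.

σ_{5d} = 4.401% × √5 = 9.841%; μ_{5d} = 5 × -0.01% = -0.050%.
VaR = −(-0.050%) + 2.326 × 9.841% = 22.940%.

22.94%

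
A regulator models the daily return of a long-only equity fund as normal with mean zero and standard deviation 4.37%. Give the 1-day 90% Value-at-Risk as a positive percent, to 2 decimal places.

At 90% one-sided, z = 1.282.
VaR = z·σ = 1.282 × 4.37% = 5.602%.

5.60%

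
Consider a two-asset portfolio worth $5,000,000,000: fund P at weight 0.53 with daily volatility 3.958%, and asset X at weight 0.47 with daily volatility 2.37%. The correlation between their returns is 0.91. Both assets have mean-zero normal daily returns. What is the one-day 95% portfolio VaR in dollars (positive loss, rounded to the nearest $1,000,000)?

$259,000,000

σ_p² = 0.53²·3.958² + 0.47²·2.37² + 2·0.91·0.53·0.47·3.958·2.37 = 9.8940 (%²).
σ_p = √9.8940 = 3.145%.
At 95%, z = 1.645.
VaR = 1.645 × 3.145% = 5.174%; on $5,000,000,000 that is $258,700,000.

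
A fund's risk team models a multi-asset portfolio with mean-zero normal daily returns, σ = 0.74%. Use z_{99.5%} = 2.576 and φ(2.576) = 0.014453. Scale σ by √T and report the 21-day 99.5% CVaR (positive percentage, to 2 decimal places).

σ_{21d} = 0.74% × √21 = 3.391%.
ES multiplier = φ(z)/(1−α) = 0.014453/0.005 = 2.891.
ES = 3.391% × 2.891 = 9.803%.

9.80%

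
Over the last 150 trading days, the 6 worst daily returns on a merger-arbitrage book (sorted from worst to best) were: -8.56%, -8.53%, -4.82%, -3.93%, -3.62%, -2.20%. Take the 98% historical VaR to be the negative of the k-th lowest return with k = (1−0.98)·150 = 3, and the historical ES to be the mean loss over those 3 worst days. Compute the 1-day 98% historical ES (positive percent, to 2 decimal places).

7.30%

The 3 worst returns sum to -21.91%.
ES = −(-21.91%) / 3 = 7.3033…% ≈ 7.30%.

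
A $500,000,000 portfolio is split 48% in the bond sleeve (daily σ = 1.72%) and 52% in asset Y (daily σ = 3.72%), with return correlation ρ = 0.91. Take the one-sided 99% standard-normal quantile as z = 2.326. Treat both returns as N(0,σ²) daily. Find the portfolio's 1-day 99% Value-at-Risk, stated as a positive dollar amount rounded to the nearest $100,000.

σ_p² = 0.48²·1.72² + 0.52²·3.72² + 2·0.91·0.48·0.52·1.72·3.72 = 7.3301 (%²).
σ_p = √7.3301 = 2.707%.
VaR = 2.326 × 2.707% = 6.296%; on $500,000,000 that is $31,480,000.

$31,500,000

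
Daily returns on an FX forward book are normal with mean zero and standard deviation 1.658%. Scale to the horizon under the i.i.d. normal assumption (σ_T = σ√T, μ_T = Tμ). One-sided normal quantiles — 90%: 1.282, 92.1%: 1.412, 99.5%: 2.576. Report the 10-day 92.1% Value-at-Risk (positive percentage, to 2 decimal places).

σ_{10d} = 1.658% × √10 = 5.243%.
VaR = 1.412 × 5.243% = 7.403%.

7.40%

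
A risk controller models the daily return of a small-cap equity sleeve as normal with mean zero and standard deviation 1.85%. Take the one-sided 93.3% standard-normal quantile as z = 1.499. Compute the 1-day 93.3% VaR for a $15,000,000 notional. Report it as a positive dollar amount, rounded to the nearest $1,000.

VaR = z·σ = 1.499 × 1.85% = 2.773%.
On $15,000,000: 0.02773 × $15,000,000 = $415,950.

$416,000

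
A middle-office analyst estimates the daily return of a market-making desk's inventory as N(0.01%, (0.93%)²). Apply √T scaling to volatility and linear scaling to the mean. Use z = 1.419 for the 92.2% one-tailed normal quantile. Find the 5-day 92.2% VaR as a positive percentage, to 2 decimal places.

2.90%

σ_{5d} = 0.93% × √5 = 2.080%; μ_{5d} = 5 × 0.01% = 0.050%.
VaR = −(0.050%) + 1.419 × 2.080% = 2.902%.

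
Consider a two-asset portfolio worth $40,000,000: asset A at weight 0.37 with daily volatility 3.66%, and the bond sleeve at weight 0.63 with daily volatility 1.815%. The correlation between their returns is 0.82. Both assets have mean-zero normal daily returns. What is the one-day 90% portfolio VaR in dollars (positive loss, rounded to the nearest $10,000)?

σ_p² = 0.37²·3.66² + 0.63²·1.815² + 2·0.82·0.37·0.63·3.66·1.815 = 5.6808 (%²).
σ_p = √5.6808 = 2.383%.
At 90%, z = 1.282.
VaR = 1.282 × 2.383% = 3.055%; on $40,000,000 that is $1,222,000.

$1,220,000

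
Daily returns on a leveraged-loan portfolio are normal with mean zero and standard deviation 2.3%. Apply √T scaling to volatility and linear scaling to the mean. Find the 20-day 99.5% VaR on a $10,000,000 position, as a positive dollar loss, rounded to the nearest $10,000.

$2,650,000

At 99.5%, z = 2.576.
σ_{20d} = 2.3% × √20 = 10.286%.
VaR = 2.576 × 10.286% = 26.497%.
On $10,000,000: 0.26497 × $10,000,000 = $2,649,700.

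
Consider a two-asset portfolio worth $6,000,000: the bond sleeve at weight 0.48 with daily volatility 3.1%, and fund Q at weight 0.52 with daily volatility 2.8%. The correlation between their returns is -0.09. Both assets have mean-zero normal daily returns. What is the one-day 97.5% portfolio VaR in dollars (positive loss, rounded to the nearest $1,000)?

$234,000

σ_p² = 0.48²·3.1² + 0.52²·2.8² + 2·-0.09·0.48·0.52·3.1·2.8 = 3.9441 (%²).
σ_p = √3.9441 = 1.986%.
At 97.5%, z = 1.960.
VaR = 1.960 × 1.986% = 3.893%; on $6,000,000 that is $233,580.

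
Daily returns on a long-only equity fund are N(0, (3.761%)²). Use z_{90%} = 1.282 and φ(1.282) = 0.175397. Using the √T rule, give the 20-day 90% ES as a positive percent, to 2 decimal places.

29.50%

σ_{20d} = 3.761% × √20 = 16.820%.
ES multiplier = φ(z)/(1−α) = 0.175397/0.1 = 1.754.
ES = 16.820% × 1.754 = 29.502%.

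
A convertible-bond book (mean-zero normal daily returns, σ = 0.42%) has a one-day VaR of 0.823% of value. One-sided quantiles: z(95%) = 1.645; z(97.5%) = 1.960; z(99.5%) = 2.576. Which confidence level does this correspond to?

Implied z = VaR/σ = 0.823 / 0.42 = 1.960.
This matches z(97.5%) = 1.960.

97.5%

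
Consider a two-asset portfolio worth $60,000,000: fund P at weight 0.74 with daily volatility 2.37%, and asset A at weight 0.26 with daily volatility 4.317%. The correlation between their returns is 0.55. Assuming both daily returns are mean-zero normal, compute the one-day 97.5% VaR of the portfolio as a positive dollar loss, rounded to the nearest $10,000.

$3,000,000

σ_p² = 0.74²·2.37² + 0.26²·4.317² + 2·0.55·0.74·0.26·2.37·4.317 = 6.5010 (%²).
σ_p = √6.5010 = 2.550%.
At 97.5%, z = 1.960.
VaR = 1.960 × 2.550% = 4.998%; on $60,000,000 that is $2,998,800.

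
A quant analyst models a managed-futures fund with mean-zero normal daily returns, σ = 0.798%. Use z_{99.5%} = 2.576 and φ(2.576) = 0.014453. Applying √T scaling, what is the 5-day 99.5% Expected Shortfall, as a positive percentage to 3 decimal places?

σ_{5d} = 0.798% × √5 = 1.784%.
ES multiplier = φ(z)/(1−α) = 0.014453/0.005 = 2.891.
ES = 1.784% × 2.891 = 5.158%.

5.158%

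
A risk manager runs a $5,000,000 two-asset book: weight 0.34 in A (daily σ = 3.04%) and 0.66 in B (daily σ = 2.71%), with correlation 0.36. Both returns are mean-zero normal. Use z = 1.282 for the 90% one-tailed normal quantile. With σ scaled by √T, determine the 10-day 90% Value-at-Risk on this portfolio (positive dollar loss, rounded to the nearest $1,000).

σ_p = √(0.34²·3.04² + 0.66²·2.71² + 2·0.36·0.34·0.66·3.04·2.71) = 2.366%.
σ_{10d} = 2.366% × √10 = 7.482%.
VaR = 1.282 × 7.482% = 9.592%; on $5,000,000 that is $479,600.

$480,000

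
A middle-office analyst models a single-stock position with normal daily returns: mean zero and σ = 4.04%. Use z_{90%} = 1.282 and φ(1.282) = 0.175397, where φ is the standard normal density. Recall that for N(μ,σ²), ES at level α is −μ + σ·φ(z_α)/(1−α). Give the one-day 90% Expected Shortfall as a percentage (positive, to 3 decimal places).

7.086%

Tail multiplier: φ(z)/(1−α) = 0.175397 / 0.1 = 1.754.
ES = 4.04% × 1.754 = 7.086%.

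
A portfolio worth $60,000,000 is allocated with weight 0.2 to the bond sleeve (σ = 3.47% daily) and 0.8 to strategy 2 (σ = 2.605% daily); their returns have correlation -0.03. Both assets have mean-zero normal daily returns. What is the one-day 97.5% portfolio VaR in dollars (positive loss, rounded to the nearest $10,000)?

$2,560,000

σ_p² = 0.2²·3.47² + 0.8²·2.605² + 2·-0.03·0.2·0.8·3.47·2.605 = 4.7379 (%²).
σ_p = √4.7379 = 2.177%.
At 97.5%, z = 1.960.
VaR = 1.960 × 2.177% = 4.267%; on $60,000,000 that is $2,560,200.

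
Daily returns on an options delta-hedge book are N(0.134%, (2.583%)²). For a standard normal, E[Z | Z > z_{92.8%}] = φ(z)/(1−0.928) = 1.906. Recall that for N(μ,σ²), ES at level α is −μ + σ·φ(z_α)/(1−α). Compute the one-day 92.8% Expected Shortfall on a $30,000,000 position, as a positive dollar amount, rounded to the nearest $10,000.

$1,440,000

ES = −(0.134%) + 2.583% × 1.906 = 4.789%.
On $30,000,000: 0.04789 × $30,000,000 = $1,436,700.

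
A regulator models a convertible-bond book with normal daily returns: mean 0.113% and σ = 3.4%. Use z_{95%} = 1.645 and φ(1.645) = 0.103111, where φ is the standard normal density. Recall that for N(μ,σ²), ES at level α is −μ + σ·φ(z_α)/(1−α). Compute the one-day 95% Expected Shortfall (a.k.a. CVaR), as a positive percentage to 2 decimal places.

6.90%

Tail multiplier: φ(z)/(1−α) = 0.103111 / 0.05 = 2.062.
ES = −(0.113%) + 3.4% × 2.062 = 6.898%.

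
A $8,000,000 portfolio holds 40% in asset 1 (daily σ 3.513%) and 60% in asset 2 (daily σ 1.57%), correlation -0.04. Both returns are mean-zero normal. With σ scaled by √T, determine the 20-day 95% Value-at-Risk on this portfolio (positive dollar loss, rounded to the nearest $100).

σ_p = √(0.4²·3.513² + 0.6²·1.57² + 2·-0.04·0.4·0.6·3.513·1.57) = 1.660%.
σ_{20d} = 1.660% × √20 = 7.424%.
z(95%) = 1.645.
VaR = 1.645 × 7.424% = 12.212%; on $8,000,000 that is $976,960.

$977,000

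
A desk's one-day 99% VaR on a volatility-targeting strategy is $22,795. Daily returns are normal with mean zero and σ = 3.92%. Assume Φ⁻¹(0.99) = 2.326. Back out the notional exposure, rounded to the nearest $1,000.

$250,000

VaR as a fraction of value: z·σ = 2.326 × 3.92% = 9.11792%.
Position = $22,795 / 0.0911792 = $250,002.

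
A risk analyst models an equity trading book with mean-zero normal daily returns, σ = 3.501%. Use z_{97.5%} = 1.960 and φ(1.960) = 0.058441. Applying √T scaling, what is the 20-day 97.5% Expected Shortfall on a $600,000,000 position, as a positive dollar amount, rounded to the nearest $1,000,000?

$220,000,000

σ_{20d} = 3.501% × √20 = 15.657%.
ES multiplier = φ(z)/(1−α) = 0.058441/0.025 = 2.338.
ES = 15.657% × 2.338 = 36.606%; on $600,000,000: $219,636,000.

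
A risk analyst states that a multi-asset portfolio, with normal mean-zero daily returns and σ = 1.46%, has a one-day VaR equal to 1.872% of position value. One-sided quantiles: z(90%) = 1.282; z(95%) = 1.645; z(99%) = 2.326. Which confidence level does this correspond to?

90%

Implied z = VaR/σ = 1.872 / 1.46 = 1.282.
This matches z(90%) = 1.282.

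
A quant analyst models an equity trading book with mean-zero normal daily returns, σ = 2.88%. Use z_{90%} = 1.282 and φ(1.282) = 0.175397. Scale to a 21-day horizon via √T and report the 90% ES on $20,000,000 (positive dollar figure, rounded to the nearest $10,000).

$4,630,000

σ_{21d} = 2.88% × √21 = 13.198%.
ES multiplier = φ(z)/(1−α) = 0.175397/0.1 = 1.754.
ES = 13.198% × 1.754 = 23.149%; on $20,000,000: $4,629,800.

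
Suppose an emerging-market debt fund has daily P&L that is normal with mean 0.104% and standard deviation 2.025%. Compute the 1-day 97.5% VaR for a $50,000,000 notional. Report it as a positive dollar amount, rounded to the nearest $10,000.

At 97.5% one-sided, z = 1.960.
VaR = −μ + z·σ = −(0.104%) + 1.960 × 2.025% = 3.865%.
On $50,000,000: 0.03865 × $50,000,000 = $1,932,500.

$1,930,000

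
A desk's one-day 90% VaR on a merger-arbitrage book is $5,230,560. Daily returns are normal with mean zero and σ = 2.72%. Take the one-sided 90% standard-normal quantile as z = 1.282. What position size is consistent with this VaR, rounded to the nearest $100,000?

$150,000,000

VaR as a fraction of value: z·σ = 1.282 × 2.72% = 3.48704%.
Position = $5,230,560 / 0.0348704 = $150,000,000.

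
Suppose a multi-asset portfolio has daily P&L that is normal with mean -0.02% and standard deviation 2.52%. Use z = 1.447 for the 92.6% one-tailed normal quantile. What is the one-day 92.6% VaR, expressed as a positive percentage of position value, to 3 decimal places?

3.666%

VaR = −μ + z·σ = −(-0.02%) + 1.447 × 2.52% = 3.666%.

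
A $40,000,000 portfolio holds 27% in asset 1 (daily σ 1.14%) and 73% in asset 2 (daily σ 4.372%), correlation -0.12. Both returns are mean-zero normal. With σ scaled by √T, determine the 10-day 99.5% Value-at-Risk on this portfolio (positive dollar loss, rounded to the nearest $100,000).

$10,300,000

σ_p = √(0.27²·1.14² + 0.73²·4.372² + 2·-0.12·0.27·0.73·1.14·4.372) = 3.169%.
σ_{10d} = 3.169% × √10 = 10.021%.
z(99.5%) = 2.576.
VaR = 2.576 × 10.021% = 25.814%; on $40,000,000 that is $10,325,600.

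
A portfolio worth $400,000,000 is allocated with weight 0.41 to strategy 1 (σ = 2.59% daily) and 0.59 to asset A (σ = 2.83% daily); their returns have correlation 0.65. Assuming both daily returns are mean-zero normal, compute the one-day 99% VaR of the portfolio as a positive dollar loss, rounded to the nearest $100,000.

σ_p² = 0.41²·2.59² + 0.59²·2.83² + 2·0.65·0.41·0.59·2.59·2.83 = 6.2205 (%²).
σ_p = √6.2205 = 2.494%.
At 99%, z = 2.326.
VaR = 2.326 × 2.494% = 5.801%; on $400,000,000 that is $23,204,000.

$23,200,000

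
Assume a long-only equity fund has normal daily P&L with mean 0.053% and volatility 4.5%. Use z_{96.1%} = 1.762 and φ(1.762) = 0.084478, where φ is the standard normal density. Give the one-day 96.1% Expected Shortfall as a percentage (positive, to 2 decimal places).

9.69%

Tail multiplier: φ(z)/(1−α) = 0.084478 / 0.039 = 2.166.
ES = −(0.053%) + 4.5% × 2.166 = 9.694%.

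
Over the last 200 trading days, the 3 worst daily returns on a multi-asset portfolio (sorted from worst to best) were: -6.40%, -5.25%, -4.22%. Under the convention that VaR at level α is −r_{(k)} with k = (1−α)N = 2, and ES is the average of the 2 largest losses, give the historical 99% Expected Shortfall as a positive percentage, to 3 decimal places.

The 2 worst returns sum to -11.65%.
ES = −(-11.65%) / 2 = 5.825%.

5.825%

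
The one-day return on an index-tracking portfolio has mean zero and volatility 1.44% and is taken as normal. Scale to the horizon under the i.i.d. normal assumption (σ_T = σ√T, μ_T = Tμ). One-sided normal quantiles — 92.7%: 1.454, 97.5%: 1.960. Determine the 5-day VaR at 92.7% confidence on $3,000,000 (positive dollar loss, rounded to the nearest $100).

$140,500

σ_{5d} = 1.44% × √5 = 3.220%.
VaR = 1.454 × 3.220% = 4.682%.
On $3,000,000: 0.04682 × $3,000,000 = $140,460.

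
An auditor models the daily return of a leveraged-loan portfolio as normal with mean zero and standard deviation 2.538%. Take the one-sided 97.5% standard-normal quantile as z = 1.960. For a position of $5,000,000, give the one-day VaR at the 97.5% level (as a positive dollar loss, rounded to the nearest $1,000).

$249,000

VaR = z·σ = 1.960 × 2.538% = 4.974%.
On $5,000,000: 0.04974 × $5,000,000 = $248,700.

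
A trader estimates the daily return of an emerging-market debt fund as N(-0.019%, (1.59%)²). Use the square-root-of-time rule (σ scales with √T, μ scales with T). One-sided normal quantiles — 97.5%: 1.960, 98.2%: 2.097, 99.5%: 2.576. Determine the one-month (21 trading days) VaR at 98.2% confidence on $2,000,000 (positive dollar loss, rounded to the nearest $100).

σ_{21d} = 1.59% × √21 = 7.286%; μ_{21d} = 21 × -0.019% = -0.399%.
VaR = −(-0.399%) + 2.097 × 7.286% = 15.678%.
On $2,000,000: 0.15678 × $2,000,000 = $313,560.

$313,600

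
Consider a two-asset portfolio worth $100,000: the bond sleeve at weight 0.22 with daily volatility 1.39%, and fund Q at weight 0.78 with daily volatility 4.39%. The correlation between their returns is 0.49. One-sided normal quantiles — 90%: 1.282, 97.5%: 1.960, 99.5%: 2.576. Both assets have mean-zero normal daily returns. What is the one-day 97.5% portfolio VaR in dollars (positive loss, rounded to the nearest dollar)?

σ_p² = 0.22²·1.39² + 0.78²·4.39² + 2·0.49·0.22·0.78·1.39·4.39 = 12.8448 (%²).
σ_p = √12.8448 = 3.584%.
VaR = 1.960 × 3.584% = 7.025%; on $100,000 that is $7,025.

$7,025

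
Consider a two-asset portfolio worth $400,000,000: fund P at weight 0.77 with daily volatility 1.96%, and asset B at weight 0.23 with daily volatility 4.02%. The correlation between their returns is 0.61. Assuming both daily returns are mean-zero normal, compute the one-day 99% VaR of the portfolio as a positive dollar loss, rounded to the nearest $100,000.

σ_p² = 0.77²·1.96² + 0.23²·4.02² + 2·0.61·0.77·0.23·1.96·4.02 = 4.8350 (%²).
σ_p = √4.8350 = 2.199%.
At 99%, z = 2.326.
VaR = 2.326 × 2.199% = 5.115%; on $400,000,000 that is $20,460,000.

$20,500,000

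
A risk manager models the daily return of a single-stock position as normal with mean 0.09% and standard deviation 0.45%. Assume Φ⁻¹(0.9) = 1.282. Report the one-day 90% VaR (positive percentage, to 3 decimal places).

VaR = −μ + z·σ = −(0.09%) + 1.282 × 0.45% = 0.487%.

0.487%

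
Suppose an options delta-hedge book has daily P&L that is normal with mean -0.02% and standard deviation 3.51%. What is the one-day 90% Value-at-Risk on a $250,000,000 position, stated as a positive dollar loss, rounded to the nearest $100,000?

$11,300,000

At 90% one-sided, z = 1.282.
VaR = −μ + z·σ = −(-0.02%) + 1.282 × 3.51% = 4.520%.
On $250,000,000: 0.04520 × $250,000,000 = $11,300,000.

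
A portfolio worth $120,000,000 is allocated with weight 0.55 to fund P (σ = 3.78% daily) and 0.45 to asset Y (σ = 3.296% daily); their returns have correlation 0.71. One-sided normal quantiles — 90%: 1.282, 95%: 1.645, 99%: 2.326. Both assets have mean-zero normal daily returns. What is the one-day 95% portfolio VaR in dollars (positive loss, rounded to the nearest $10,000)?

$6,520,000

σ_p² = 0.55²·3.78² + 0.45²·3.296² + 2·0.71·0.55·0.45·3.78·3.296 = 10.9008 (%²).
σ_p = √10.9008 = 3.302%.
VaR = 1.645 × 3.302% = 5.432%; on $120,000,000 that is $6,518,400.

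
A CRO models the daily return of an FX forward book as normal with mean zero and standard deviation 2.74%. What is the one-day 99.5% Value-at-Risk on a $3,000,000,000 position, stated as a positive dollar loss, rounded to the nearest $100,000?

At 99.5% one-sided, z = 2.576.
VaR = z·σ = 2.576 × 2.74% = 7.058%.
On $3,000,000,000: 0.07058 × $3,000,000,000 = $211,740,000.

$211,700,000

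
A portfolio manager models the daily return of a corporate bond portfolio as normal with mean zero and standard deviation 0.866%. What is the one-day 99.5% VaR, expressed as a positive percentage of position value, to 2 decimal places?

At 99.5% one-sided, z = 2.576.
VaR = z·σ = 2.576 × 0.866% = 2.231%.

2.23%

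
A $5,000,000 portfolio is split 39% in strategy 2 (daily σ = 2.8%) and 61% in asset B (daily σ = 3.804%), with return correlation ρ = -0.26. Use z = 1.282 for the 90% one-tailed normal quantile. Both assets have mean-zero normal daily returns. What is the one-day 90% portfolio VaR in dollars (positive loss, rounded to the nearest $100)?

σ_p² = 0.39²·2.8² + 0.61²·3.804² + 2·-0.26·0.39·0.61·2.8·3.804 = 5.2593 (%²).
σ_p = √5.2593 = 2.293%.
VaR = 1.282 × 2.293% = 2.940%; on $5,000,000 that is $147,000.

$147,000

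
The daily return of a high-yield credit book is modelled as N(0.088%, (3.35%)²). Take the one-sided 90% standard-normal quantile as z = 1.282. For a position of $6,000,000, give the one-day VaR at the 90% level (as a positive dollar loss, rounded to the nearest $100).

$252,400

VaR = −μ + z·σ = −(0.088%) + 1.282 × 3.35% = 4.207%.
On $6,000,000: 0.04207 × $6,000,000 = $252,420.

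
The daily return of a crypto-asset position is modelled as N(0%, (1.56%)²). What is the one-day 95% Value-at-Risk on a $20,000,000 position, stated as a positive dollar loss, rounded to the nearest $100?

$513,200

At 95% one-sided, z = 1.645.
VaR = z·σ = 1.645 × 1.56% = 2.566%.
On $20,000,000: 0.02566 × $20,000,000 = $513,200.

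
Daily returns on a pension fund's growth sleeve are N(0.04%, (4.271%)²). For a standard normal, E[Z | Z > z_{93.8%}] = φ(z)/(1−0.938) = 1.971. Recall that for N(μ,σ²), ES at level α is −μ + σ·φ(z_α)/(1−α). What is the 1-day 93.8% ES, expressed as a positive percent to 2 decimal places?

ES = −(0.04%) + 4.271% × 1.971 = 8.378%.

8.38%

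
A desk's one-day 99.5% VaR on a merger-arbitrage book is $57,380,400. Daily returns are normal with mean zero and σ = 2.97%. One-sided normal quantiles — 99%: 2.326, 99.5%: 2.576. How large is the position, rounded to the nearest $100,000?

VaR as a fraction of value: z·σ = 2.576 × 2.97% = 7.65072%.
Position = $57,380,400 / 0.0765072 = $750,000,000.

$750,000,000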